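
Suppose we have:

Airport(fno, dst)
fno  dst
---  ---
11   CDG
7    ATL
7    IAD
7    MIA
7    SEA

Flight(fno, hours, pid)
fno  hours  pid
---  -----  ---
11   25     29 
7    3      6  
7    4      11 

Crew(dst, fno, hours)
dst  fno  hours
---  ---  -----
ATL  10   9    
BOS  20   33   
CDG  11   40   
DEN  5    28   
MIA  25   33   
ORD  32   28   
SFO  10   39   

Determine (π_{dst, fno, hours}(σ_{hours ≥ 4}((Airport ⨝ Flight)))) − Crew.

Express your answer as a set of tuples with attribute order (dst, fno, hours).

Natural join on fno: {(11, CDG, 25, 29), (7, ATL, 3, 6), (7, ATL, 4, 11), (7, IAD, 3, 6), (7, IAD, 4, 11), (7, MIA, 3, 6), (7, MIA, 4, 11), (7, SEA, 3, 6), (7, SEA, 4, 11)}
σ[hours ≥ 4]: keep tuples satisfying hours ≥ 4 → {(11, CDG, 25, 29), (7, ATL, 4, 11), (7, IAD, 4, 11), (7, MIA, 4, 11), (7, SEA, 4, 11)}
π_{dst, fno, hours} gives {(ATL, 7, 4), (CDG, 11, 25), (IAD, 7, 4), (MIA, 7, 4), (SEA, 7, 4)}.
Taking the difference: {(ATL, 7, 4), (CDG, 11, 25), (IAD, 7, 4), (MIA, 7, 4), (SEA, 7, 4)}

{(ATL, 7, 4), (CDG, 11, 25), (IAD, 7, 4), (MIA, 7, 4), (SEA, 7, 4)}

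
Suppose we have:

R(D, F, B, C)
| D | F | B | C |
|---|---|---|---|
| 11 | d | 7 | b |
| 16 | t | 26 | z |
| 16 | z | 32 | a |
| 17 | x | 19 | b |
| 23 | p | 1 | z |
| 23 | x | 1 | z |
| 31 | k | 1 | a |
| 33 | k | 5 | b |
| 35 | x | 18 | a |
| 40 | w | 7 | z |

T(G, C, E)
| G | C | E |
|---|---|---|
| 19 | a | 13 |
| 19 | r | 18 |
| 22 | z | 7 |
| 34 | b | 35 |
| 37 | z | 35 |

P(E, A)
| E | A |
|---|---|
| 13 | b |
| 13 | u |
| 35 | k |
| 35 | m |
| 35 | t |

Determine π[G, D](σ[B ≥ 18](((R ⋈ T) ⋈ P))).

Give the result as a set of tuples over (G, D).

Joining R and T on C yields {(11, d, 7, b, 34, 35), (16, t, 26, z, 22, 7), (16, t, 26, z, 37, 35), (16, z, 32, a, 19, 13), (17, x, 19, b, 34, 35), (23, p, 1, z, 22, 7), (23, p, 1, z, 37, 35), (23, x, 1, z, 22, 7), (23, x, 1, z, 37, 35), (31, k, 1, a, 19, 13), (33, k, 5, b, 34, 35), (35, x, 18, a, 19, 13), (40, w, 7, z, 22, 7), (40, w, 7, z, 37, 35)}.
Joining (R ⋈ T) and P on E yields {(11, d, 7, b, 34, 35, k), (11, d, 7, b, 34, 35, m), (11, d, 7, b, 34, 35, t), (16, t, 26, z, 37, 35, k), (16, t, 26, z, 37, 35, m), (16, t, 26, z, 37, 35, t), (16, z, 32, a, 19, 13, b), (16, z, 32, a, 19, 13, u), (17, x, 19, b, 34, 35, k), (17, x, 19, b, 34, 35, m), (17, x, 19, b, 34, 35, t), (23, p, 1, z, 37, 35, k), (23, p, 1, z, 37, 35, m), (23, p, 1, z, 37, 35, t), (23, x, 1, z, 37, 35, k), (23, x, 1, z, 37, 35, m), (23, x, 1, z, 37, 35, t), (31, k, 1, a, 19, 13, b), (31, k, 1, a, 19, 13, u), (33, k, 5, b, 34, 35, k), (33, k, 5, b, 34, 35, m), (33, k, 5, b, 34, 35, t), (35, x, 18, a, 19, 13, b), (35, x, 18, a, 19, 13, u), (40, w, 7, z, 37, 35, k), (40, w, 7, z, 37, 35, m), (40, w, 7, z, 37, 35, t)}.
σ[B ≥ 18]: keep tuples satisfying B ≥ 18 → {(16, t, 26, z, 37, 35, k), (16, t, 26, z, 37, 35, m), (16, t, 26, z, 37, 35, t), (16, z, 32, a, 19, 13, b), (16, z, 32, a, 19, 13, u), (17, x, 19, b, 34, 35, k), (17, x, 19, b, 34, 35, m), (17, x, 19, b, 34, 35, t), (35, x, 18, a, 19, 13, b), (35, x, 18, a, 19, 13, u)}
Projecting to G, D (6 duplicate(s) eliminated): {(19, 16), (19, 35), (34, 17), (37, 16)}

{(19, 16), (19, 35), (34, 17), (37, 16)}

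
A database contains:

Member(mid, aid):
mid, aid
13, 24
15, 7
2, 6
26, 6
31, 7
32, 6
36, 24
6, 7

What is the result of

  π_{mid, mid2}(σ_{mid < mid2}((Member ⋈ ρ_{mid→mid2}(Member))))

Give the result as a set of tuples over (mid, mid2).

{(13, 36), (15, 31), (2, 26), (2, 32), (26, 32), (6, 15), (6, 31)}

ρ[mid→mid2]: schema becomes (mid2, aid); tuples unchanged.
Member ⋈ ρ_{mid→mid2}(Member) (natural join on aid): {(13, 24, 13), (13, 24, 36), (15, 7, 15), (15, 7, 31), (15, 7, 6), (2, 6, 2), (2, 6, 26), (2, 6, 32), (26, 6, 2), (26, 6, 26), (26, 6, 32), (31, 7, 15), (31, 7, 31), (31, 7, 6), (32, 6, 2), (32, 6, 26), (32, 6, 32), (36, 24, 13), (36, 24, 36), (6, 7, 15), (6, 7, 31), (6, 7, 6)}
Apply σ_{mid < mid2}; surviving tuples: {(13, 24, 36), (15, 7, 31), (2, 6, 26), (2, 6, 32), (26, 6, 32), (6, 7, 15), (6, 7, 31)}
Keep only column(s) mid, mid2: {(13, 36), (15, 31), (2, 26), (2, 32), (26, 32), (6, 15), (6, 31)}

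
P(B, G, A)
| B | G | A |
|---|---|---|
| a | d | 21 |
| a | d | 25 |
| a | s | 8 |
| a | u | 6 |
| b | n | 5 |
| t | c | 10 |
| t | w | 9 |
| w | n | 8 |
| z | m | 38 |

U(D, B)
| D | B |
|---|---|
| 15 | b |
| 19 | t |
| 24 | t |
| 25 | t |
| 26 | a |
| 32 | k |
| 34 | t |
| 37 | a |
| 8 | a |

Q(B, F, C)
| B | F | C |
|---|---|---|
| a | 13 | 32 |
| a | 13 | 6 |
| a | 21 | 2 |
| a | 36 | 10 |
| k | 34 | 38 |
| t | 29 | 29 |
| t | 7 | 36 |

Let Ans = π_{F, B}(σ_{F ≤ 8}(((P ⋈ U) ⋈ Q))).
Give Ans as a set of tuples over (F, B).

Joining P and U on B yields {(a, d, 21, 26), (a, d, 21, 37), (a, d, 21, 8), (a, d, 25, 26), (a, d, 25, 37), (a, d, 25, 8), (a, s, 8, 26), (a, s, 8, 37), (a, s, 8, 8), (a, u, 6, 26), (a, u, 6, 37), (a, u, 6, 8), (b, n, 5, 15), (t, c, 10, 19), (t, c, 10, 24), (t, c, 10, 25), (t, c, 10, 34), (t, w, 9, 19), (t, w, 9, 24), (t, w, 9, 25), (t, w, 9, 34)}.
Joining (P ⋈ U) and Q on B yields {(a, d, 21, 26, 13, 32), (a, d, 21, 26, 13, 6), (a, d, 21, 26, 21, 2), (a, d, 21, 26, 36, 10), (a, d, 21, 37, 13, 32), (a, d, 21, 37, 13, 6), (a, d, 21, 37, 21, 2), (a, d, 21, 37, 36, 10), (a, d, 21, 8, 13, 32), (a, d, 21, 8, 13, 6), (a, d, 21, 8, 21, 2), (a, d, 21, 8, 36, 10), (a, d, 25, 26, 13, 32), (a, d, 25, 26, 13, 6), (a, d, 25, 26, 21, 2), (a, d, 25, 26, 36, 10), (a, d, 25, 37, 13, 32), (a, d, 25, 37, 13, 6), (a, d, 25, 37, 21, 2), (a, d, 25, 37, 36, 10), (a, d, 25, 8, 13, 32), (a, d, 25, 8, 13, 6), (a, d, 25, 8, 21, 2), (a, d, 25, 8, 36, 10), (a, s, 8, 26, 13, 32), (a, s, 8, 26, 13, 6), (a, s, 8, 26, 21, 2), (a, s, 8, 26, 36, 10), (a, s, 8, 37, 13, 32), (a, s, 8, 37, 13, 6), (a, s, 8, 37, 21, 2), (a, s, 8, 37, 36, 10), (a, s, 8, 8, 13, 32), (a, s, 8, 8, 13, 6), (a, s, 8, 8, 21, 2), (a, s, 8, 8, 36, 10), (a, u, 6, 26, 13, 32), (a, u, 6, 26, 13, 6), (a, u, 6, 26, 21, 2), (a, u, 6, 26, 36, 10), (a, u, 6, 37, 13, 32), (a, u, 6, 37, 13, 6), (a, u, 6, 37, 21, 2), (a, u, 6, 37, 36, 10), (a, u, 6, 8, 13, 32), (a, u, 6, 8, 13, 6), (a, u, 6, 8, 21, 2), (a, u, 6, 8, 36, 10), (t, c, 10, 19, 29, 29), (t, c, 10, 19, 7, 36), (t, c, 10, 24, 29, 29), (t, c, 10, 24, 7, 36), (t, c, 10, 25, 29, 29), (t, c, 10, 25, 7, 36), (t, c, 10, 34, 29, 29), (t, c, 10, 34, 7, 36), (t, w, 9, 19, 29, 29), (t, w, 9, 19, 7, 36), (t, w, 9, 24, 29, 29), (t, w, 9, 24, 7, 36), (t, w, 9, 25, 29, 29), (t, w, 9, 25, 7, 36), (t, w, 9, 34, 29, 29), (t, w, 9, 34, 7, 36)}.
σ[F ≤ 8]: keep tuples satisfying F ≤ 8 → {(t, c, 10, 19, 7, 36), (t, c, 10, 24, 7, 36), (t, c, 10, 25, 7, 36), (t, c, 10, 34, 7, 36), (t, w, 9, 19, 7, 36), (t, w, 9, 24, 7, 36), (t, w, 9, 25, 7, 36), (t, w, 9, 34, 7, 36)}
Projecting to F, B (7 duplicate(s) eliminated): {(7, t)}

{(7, t)}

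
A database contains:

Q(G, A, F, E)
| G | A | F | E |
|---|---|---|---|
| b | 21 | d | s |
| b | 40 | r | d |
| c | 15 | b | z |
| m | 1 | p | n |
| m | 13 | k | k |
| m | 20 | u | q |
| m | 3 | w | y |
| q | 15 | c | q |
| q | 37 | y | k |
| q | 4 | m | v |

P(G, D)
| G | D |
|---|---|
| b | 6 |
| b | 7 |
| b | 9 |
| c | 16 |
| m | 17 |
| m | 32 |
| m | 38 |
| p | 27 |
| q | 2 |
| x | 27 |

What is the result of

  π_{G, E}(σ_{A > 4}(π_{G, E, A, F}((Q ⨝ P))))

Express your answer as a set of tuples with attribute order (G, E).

{(b, d), (b, s), (c, z), (m, k), (m, q), (q, k), (q, q)}

Joining Q and P on G yields {(b, 21, d, s, 6), (b, 21, d, s, 7), (b, 21, d, s, 9), (b, 40, r, d, 6), (b, 40, r, d, 7), (b, 40, r, d, 9), (c, 15, b, z, 16), (m, 1, p, n, 17), (m, 1, p, n, 32), (m, 1, p, n, 38), (m, 13, k, k, 17), (m, 13, k, k, 32), (m, 13, k, k, 38), (m, 20, u, q, 17), (m, 20, u, q, 32), (m, 20, u, q, 38), (m, 3, w, y, 17), (m, 3, w, y, 32), (m, 3, w, y, 38), (q, 15, c, q, 2), (q, 37, y, k, 2), (q, 4, m, v, 2)}.
Keep only column(s) G, E, A, F (12 duplicate(s) eliminated): {(b, d, 40, r), (b, s, 21, d), (c, z, 15, b), (m, k, 13, k), (m, n, 1, p), (m, q, 20, u), (m, y, 3, w), (q, k, 37, y), (q, q, 15, c), (q, v, 4, m)}
σ[A > 4]: keep tuples satisfying A > 4 → {(b, d, 40, r), (b, s, 21, d), (c, z, 15, b), (m, k, 13, k), (m, q, 20, u), (q, k, 37, y), (q, q, 15, c)}
Keep only column(s) G, E: {(b, d), (b, s), (c, z), (m, k), (m, q), (q, k), (q, q)}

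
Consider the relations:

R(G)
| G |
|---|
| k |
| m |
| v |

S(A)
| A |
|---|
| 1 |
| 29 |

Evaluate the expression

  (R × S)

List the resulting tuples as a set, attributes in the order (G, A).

{(k, 1), (k, 29), (m, 1), (m, 29), (v, 1), (v, 29)}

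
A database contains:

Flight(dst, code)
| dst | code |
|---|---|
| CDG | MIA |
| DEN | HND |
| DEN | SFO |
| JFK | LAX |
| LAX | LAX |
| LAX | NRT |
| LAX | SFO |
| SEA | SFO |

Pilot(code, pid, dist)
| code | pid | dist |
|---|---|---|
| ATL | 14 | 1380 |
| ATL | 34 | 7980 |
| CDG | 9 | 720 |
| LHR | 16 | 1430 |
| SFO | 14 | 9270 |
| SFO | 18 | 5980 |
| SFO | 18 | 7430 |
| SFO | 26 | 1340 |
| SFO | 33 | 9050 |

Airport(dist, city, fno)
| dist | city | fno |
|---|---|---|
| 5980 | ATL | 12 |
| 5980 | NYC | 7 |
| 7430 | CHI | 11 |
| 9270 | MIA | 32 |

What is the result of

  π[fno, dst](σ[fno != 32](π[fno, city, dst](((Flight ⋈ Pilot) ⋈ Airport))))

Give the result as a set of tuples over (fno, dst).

Joining Flight and Pilot on code yields {(DEN, SFO, 14, 9270), (DEN, SFO, 18, 5980), (DEN, SFO, 18, 7430), (DEN, SFO, 26, 1340), (DEN, SFO, 33, 9050), (LAX, SFO, 14, 9270), (LAX, SFO, 18, 5980), (LAX, SFO, 18, 7430), (LAX, SFO, 26, 1340), (LAX, SFO, 33, 9050), (SEA, SFO, 14, 9270), (SEA, SFO, 18, 5980), (SEA, SFO, 18, 7430), (SEA, SFO, 26, 1340), (SEA, SFO, 33, 9050)}.
Joining (Flight ⋈ Pilot) and Airport on dist yields {(DEN, SFO, 14, 9270, MIA, 32), (DEN, SFO, 18, 5980, ATL, 12), (DEN, SFO, 18, 5980, NYC, 7), (DEN, SFO, 18, 7430, CHI, 11), (LAX, SFO, 14, 9270, MIA, 32), (LAX, SFO, 18, 5980, ATL, 12), (LAX, SFO, 18, 5980, NYC, 7), (LAX, SFO, 18, 7430, CHI, 11), (SEA, SFO, 14, 9270, MIA, 32), (SEA, SFO, 18, 5980, ATL, 12), (SEA, SFO, 18, 5980, NYC, 7), (SEA, SFO, 18, 7430, CHI, 11)}.
Projecting to fno, city, dst: {(11, CHI, DEN), (11, CHI, LAX), (11, CHI, SEA), (12, ATL, DEN), (12, ATL, LAX), (12, ATL, SEA), (32, MIA, DEN), (32, MIA, LAX), (32, MIA, SEA), (7, NYC, DEN), (7, NYC, LAX), (7, NYC, SEA)}
Selection fno != 32: {(11, CHI, DEN), (11, CHI, LAX), (11, CHI, SEA), (12, ATL, DEN), (12, ATL, LAX), (12, ATL, SEA), (7, NYC, DEN), (7, NYC, LAX), (7, NYC, SEA)}
Projecting to fno, dst: {(11, DEN), (11, LAX), (11, SEA), (12, DEN), (12, LAX), (12, SEA), (7, DEN), (7, LAX), (7, SEA)}

{(11, DEN), (11, LAX), (11, SEA), (12, DEN), (12, LAX), (12, SEA), (7, DEN), (7, LAX), (7, SEA)}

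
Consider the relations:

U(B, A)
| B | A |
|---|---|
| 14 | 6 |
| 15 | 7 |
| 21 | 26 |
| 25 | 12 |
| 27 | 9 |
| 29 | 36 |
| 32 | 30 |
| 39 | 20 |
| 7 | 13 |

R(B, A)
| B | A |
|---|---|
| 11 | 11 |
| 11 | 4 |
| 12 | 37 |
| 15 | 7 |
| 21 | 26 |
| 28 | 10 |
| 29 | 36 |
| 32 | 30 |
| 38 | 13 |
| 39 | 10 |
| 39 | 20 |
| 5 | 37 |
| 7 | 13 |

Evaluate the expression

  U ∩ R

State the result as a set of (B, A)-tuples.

{(15, 7), (21, 26), (29, 36), (32, 30), (39, 20), (7, 13)}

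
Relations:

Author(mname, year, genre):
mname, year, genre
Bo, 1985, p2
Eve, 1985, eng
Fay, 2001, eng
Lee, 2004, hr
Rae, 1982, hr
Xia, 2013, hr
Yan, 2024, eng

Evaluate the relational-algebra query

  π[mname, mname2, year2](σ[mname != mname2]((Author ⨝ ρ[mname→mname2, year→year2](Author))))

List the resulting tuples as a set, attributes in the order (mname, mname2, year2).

{(Eve, Fay, 2001), (Eve, Yan, 2024), (Fay, Eve, 1985), (Fay, Yan, 2024), (Lee, Rae, 1982), (Lee, Xia, 2013), (Rae, Lee, 2004), (Rae, Xia, 2013), (Xia, Lee, 2004), (Xia, Rae, 1982), (Yan, Eve, 1985), (Yan, Fay, 2001)}

ρ[mname→mname2, year→year2]: schema becomes (mname2, year2, genre); tuples unchanged.
Natural join on genre: {(Bo, 1985, p2, Bo, 1985), (Eve, 1985, eng, Eve, 1985), (Eve, 1985, eng, Fay, 2001), (Eve, 1985, eng, Yan, 2024), (Fay, 2001, eng, Eve, 1985), (Fay, 2001, eng, Fay, 2001), (Fay, 2001, eng, Yan, 2024), (Lee, 2004, hr, Lee, 2004), (Lee, 2004, hr, Rae, 1982), (Lee, 2004, hr, Xia, 2013), (Rae, 1982, hr, Lee, 2004), (Rae, 1982, hr, Rae, 1982), (Rae, 1982, hr, Xia, 2013), (Xia, 2013, hr, Lee, 2004), (Xia, 2013, hr, Rae, 1982), (Xia, 2013, hr, Xia, 2013), (Yan, 2024, eng, Eve, 1985), (Yan, 2024, eng, Fay, 2001), (Yan, 2024, eng, Yan, 2024)}
Selection mname != mname2: {(Eve, 1985, eng, Fay, 2001), (Eve, 1985, eng, Yan, 2024), (Fay, 2001, eng, Eve, 1985), (Fay, 2001, eng, Yan, 2024), (Lee, 2004, hr, Rae, 1982), (Lee, 2004, hr, Xia, 2013), (Rae, 1982, hr, Lee, 2004), (Rae, 1982, hr, Xia, 2013), (Xia, 2013, hr, Lee, 2004), (Xia, 2013, hr, Rae, 1982), (Yan, 2024, eng, Eve, 1985), (Yan, 2024, eng, Fay, 2001)}
π_{mname, mname2, year2} gives {(Eve, Fay, 2001), (Eve, Yan, 2024), (Fay, Eve, 1985), (Fay, Yan, 2024), (Lee, Rae, 1982), (Lee, Xia, 2013), (Rae, Lee, 2004), (Rae, Xia, 2013), (Xia, Lee, 2004), (Xia, Rae, 1982), (Yan, Eve, 1985), (Yan, Fay, 2001)}.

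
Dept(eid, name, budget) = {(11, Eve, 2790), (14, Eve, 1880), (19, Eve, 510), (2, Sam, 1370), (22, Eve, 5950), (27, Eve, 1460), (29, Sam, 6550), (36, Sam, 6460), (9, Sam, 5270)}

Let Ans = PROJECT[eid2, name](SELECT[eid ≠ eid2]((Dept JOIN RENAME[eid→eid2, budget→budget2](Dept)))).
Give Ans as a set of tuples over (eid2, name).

{(11, Eve), (14, Eve), (19, Eve), (2, Sam), (22, Eve), (27, Eve), (29, Sam), (36, Sam), (9, Sam)}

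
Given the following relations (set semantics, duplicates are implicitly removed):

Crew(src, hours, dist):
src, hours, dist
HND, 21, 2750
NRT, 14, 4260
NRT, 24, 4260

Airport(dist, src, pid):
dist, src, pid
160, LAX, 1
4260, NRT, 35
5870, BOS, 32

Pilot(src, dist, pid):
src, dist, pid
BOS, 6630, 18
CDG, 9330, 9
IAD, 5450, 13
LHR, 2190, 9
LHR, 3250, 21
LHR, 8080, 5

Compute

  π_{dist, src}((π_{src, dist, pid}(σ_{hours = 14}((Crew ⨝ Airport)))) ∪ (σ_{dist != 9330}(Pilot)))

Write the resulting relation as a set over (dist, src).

Crew ⋈ Airport (natural join on src, dist): {(NRT, 14, 4260, 35), (NRT, 24, 4260, 35)}
Filtering on hours = 14 leaves {(NRT, 14, 4260, 35)}.
π_{src, dist, pid} gives {(NRT, 4260, 35)}.
Filtering on dist != 9330 leaves {(BOS, 6630, 18), (IAD, 5450, 13), (LHR, 2190, 9), (LHR, 3250, 21), (LHR, 8080, 5)}.
Set union of the two operands is {(BOS, 6630, 18), (IAD, 5450, 13), (LHR, 2190, 9), (LHR, 3250, 21), (LHR, 8080, 5), (NRT, 4260, 35)}.
π_{dist, src} gives {(2190, LHR), (3250, LHR), (4260, NRT), (5450, IAD), (6630, BOS), (8080, LHR)}.

{(2190, LHR), (3250, LHR), (4260, NRT), (5450, IAD), (6630, BOS), (8080, LHR)}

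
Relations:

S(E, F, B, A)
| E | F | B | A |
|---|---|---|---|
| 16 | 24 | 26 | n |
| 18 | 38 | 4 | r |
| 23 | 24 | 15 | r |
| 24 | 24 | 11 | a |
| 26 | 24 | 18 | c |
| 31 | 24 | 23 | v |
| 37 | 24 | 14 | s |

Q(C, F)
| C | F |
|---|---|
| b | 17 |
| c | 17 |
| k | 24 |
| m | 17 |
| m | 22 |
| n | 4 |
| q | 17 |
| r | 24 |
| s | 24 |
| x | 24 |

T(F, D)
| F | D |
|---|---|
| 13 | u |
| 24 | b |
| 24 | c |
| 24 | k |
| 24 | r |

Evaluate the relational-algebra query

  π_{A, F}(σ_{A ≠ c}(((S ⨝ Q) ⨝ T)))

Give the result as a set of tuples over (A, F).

{(a, 24), (n, 24), (r, 24), (s, 24), (v, 24)}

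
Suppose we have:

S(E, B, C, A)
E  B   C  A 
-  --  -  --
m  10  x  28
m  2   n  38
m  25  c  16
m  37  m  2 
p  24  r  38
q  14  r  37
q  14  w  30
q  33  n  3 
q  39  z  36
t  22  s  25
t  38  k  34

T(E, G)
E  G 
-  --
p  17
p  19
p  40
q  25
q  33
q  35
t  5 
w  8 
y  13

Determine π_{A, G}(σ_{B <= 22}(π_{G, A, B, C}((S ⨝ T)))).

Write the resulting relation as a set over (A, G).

{(25, 5), (30, 25), (30, 33), (30, 35), (37, 25), (37, 33), (37, 35)}

Natural join on E: {(p, 24, r, 38, 17), (p, 24, r, 38, 19), (p, 24, r, 38, 40), (q, 14, r, 37, 25), (q, 14, r, 37, 33), (q, 14, r, 37, 35), (q, 14, w, 30, 25), (q, 14, w, 30, 33), (q, 14, w, 30, 35), (q, 33, n, 3, 25), (q, 33, n, 3, 33), (q, 33, n, 3, 35), (q, 39, z, 36, 25), (q, 39, z, 36, 33), (q, 39, z, 36, 35), (t, 22, s, 25, 5), (t, 38, k, 34, 5)}
π_{G, A, B, C} gives {(17, 38, 24, r), (19, 38, 24, r), (25, 3, 33, n), (25, 30, 14, w), (25, 36, 39, z), (25, 37, 14, r), (33, 3, 33, n), (33, 30, 14, w), (33, 36, 39, z), (33, 37, 14, r), (35, 3, 33, n), (35, 30, 14, w), (35, 36, 39, z), (35, 37, 14, r), (40, 38, 24, r), (5, 25, 22, s), (5, 34, 38, k)}.
Selection B <= 22: {(25, 30, 14, w), (25, 37, 14, r), (33, 30, 14, w), (33, 37, 14, r), (35, 30, 14, w), (35, 37, 14, r), (5, 25, 22, s)}
π_{A, G} gives {(25, 5), (30, 25), (30, 33), (30, 35), (37, 25), (37, 33), (37, 35)}.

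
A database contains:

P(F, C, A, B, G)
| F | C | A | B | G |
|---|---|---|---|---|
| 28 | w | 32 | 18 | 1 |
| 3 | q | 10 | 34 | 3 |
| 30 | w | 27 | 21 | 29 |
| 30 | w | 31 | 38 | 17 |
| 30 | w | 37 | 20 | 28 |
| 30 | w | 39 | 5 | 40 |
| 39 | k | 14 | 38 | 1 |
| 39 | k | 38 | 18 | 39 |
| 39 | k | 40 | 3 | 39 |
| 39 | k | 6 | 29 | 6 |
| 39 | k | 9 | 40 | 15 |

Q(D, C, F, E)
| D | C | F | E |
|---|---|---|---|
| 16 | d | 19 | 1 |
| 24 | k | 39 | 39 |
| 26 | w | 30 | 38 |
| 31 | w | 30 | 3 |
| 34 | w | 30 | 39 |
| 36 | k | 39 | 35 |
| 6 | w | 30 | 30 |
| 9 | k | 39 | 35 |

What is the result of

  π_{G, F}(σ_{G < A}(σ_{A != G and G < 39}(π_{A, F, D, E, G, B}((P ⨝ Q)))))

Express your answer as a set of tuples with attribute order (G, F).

{(1, 39), (17, 30), (28, 30)}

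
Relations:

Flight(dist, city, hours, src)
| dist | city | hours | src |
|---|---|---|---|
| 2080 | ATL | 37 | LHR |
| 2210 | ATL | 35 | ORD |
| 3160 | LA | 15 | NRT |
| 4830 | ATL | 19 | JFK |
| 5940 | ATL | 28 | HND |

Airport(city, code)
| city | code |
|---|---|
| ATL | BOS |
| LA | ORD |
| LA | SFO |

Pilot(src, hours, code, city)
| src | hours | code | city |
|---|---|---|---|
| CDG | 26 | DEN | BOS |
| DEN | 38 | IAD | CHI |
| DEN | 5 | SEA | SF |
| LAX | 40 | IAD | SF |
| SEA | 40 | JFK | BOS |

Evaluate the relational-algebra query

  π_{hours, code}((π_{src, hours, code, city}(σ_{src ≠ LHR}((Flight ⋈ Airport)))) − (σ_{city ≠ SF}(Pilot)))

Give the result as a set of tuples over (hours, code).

Flight ⋈ Airport (natural join on city): {(2080, ATL, 37, LHR, BOS), (2210, ATL, 35, ORD, BOS), (3160, LA, 15, NRT, ORD), (3160, LA, 15, NRT, SFO), (4830, ATL, 19, JFK, BOS), (5940, ATL, 28, HND, BOS)}
Apply σ_{src ≠ LHR}; surviving tuples: {(2210, ATL, 35, ORD, BOS), (3160, LA, 15, NRT, ORD), (3160, LA, 15, NRT, SFO), (4830, ATL, 19, JFK, BOS), (5940, ATL, 28, HND, BOS)}
π_{src, hours, code, city} gives {(HND, 28, BOS, ATL), (JFK, 19, BOS, ATL), (NRT, 15, ORD, LA), (NRT, 15, SFO, LA), (ORD, 35, BOS, ATL)}.
Apply σ_{city ≠ SF}; surviving tuples: {(CDG, 26, DEN, BOS), (DEN, 38, IAD, CHI), (SEA, 40, JFK, BOS)}
Set difference of the two operands is {(HND, 28, BOS, ATL), (JFK, 19, BOS, ATL), (NRT, 15, ORD, LA), (NRT, 15, SFO, LA), (ORD, 35, BOS, ATL)}.
π_{hours, code} gives {(15, ORD), (15, SFO), (19, BOS), (28, BOS), (35, BOS)}.

{(15, ORD), (15, SFO), (19, BOS), (28, BOS), (35, BOS)}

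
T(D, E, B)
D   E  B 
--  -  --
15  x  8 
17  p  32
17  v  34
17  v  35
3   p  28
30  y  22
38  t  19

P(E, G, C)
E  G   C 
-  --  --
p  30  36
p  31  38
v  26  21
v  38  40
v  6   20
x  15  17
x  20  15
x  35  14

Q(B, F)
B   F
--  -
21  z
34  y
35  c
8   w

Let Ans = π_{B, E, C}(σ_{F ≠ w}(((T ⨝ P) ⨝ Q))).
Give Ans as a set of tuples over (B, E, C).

T ⋈ P (natural join on E): {(15, x, 8, 15, 17), (15, x, 8, 20, 15), (15, x, 8, 35, 14), (17, p, 32, 30, 36), (17, p, 32, 31, 38), (17, v, 34, 26, 21), (17, v, 34, 38, 40), (17, v, 34, 6, 20), (17, v, 35, 26, 21), (17, v, 35, 38, 40), (17, v, 35, 6, 20), (3, p, 28, 30, 36), (3, p, 28, 31, 38)}
(T ⨝ P) ⋈ Q (natural join on B): {(15, x, 8, 15, 17, w), (15, x, 8, 20, 15, w), (15, x, 8, 35, 14, w), (17, v, 34, 26, 21, y), (17, v, 34, 38, 40, y), (17, v, 34, 6, 20, y), (17, v, 35, 26, 21, c), (17, v, 35, 38, 40, c), (17, v, 35, 6, 20, c)}
Apply σ_{F ≠ w}; surviving tuples: {(17, v, 34, 26, 21, y), (17, v, 34, 38, 40, y), (17, v, 34, 6, 20, y), (17, v, 35, 26, 21, c), (17, v, 35, 38, 40, c), (17, v, 35, 6, 20, c)}
Keep only column(s) B, E, C: {(34, v, 20), (34, v, 21), (34, v, 40), (35, v, 20), (35, v, 21), (35, v, 40)}

{(34, v, 20), (34, v, 21), (34, v, 40), (35, v, 20), (35, v, 21), (35, v, 40)}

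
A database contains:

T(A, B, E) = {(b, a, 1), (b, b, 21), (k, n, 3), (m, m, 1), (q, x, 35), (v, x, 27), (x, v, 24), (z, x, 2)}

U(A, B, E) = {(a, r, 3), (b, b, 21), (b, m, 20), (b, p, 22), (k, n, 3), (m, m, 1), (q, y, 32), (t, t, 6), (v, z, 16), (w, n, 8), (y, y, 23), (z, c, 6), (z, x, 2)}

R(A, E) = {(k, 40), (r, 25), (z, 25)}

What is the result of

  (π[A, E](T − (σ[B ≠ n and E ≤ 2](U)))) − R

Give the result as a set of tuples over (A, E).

Selection B ≠ n and E ≤ 2: {(m, m, 1), (z, x, 2)}
Taking the difference: {(b, a, 1), (b, b, 21), (k, n, 3), (q, x, 35), (v, x, 27), (x, v, 24)}
Projecting to A, E: {(b, 1), (b, 21), (k, 3), (q, 35), (v, 27), (x, 24)}
Taking the difference: {(b, 1), (b, 21), (k, 3), (q, 35), (v, 27), (x, 24)}

{(b, 1), (b, 21), (k, 3), (q, 35), (v, 27), (x, 24)}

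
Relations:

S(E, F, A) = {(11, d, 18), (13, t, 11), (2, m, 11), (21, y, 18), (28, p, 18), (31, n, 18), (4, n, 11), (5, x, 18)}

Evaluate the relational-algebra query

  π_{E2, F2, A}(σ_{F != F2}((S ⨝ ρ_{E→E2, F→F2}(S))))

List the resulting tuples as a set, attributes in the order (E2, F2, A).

ρ[E→E2, F→F2]: schema becomes (E2, F2, A); tuples unchanged.
S ⋈ ρ_{E→E2, F→F2}(S) (natural join on A): {(11, d, 18, 11, d), (11, d, 18, 21, y), (11, d, 18, 28, p), (11, d, 18, 31, n), (11, d, 18, 5, x), (13, t, 11, 13, t), (13, t, 11, 2, m), (13, t, 11, 4, n), (2, m, 11, 13, t), (2, m, 11, 2, m), (2, m, 11, 4, n), (21, y, 18, 11, d), (21, y, 18, 21, y), (21, y, 18, 28, p), (21, y, 18, 31, n), (21, y, 18, 5, x), (28, p, 18, 11, d), (28, p, 18, 21, y), (28, p, 18, 28, p), (28, p, 18, 31, n), (28, p, 18, 5, x), (31, n, 18, 11, d), (31, n, 18, 21, y), (31, n, 18, 28, p), (31, n, 18, 31, n), (31, n, 18, 5, x), (4, n, 11, 13, t), (4, n, 11, 2, m), (4, n, 11, 4, n), (5, x, 18, 11, d), (5, x, 18, 21, y), (5, x, 18, 28, p), (5, x, 18, 31, n), (5, x, 18, 5, x)}
Filtering on F != F2 leaves {(11, d, 18, 21, y), (11, d, 18, 28, p), (11, d, 18, 31, n), (11, d, 18, 5, x), (13, t, 11, 2, m), (13, t, 11, 4, n), (2, m, 11, 13, t), (2, m, 11, 4, n), (21, y, 18, 11, d), (21, y, 18, 28, p), (21, y, 18, 31, n), (21, y, 18, 5, x), (28, p, 18, 11, d), (28, p, 18, 21, y), (28, p, 18, 31, n), (28, p, 18, 5, x), (31, n, 18, 11, d), (31, n, 18, 21, y), (31, n, 18, 28, p), (31, n, 18, 5, x), (4, n, 11, 13, t), (4, n, 11, 2, m), (5, x, 18, 11, d), (5, x, 18, 21, y), (5, x, 18, 28, p), (5, x, 18, 31, n)}.
Projecting to E2, F2, A (18 duplicate(s) eliminated): {(11, d, 18), (13, t, 11), (2, m, 11), (21, y, 18), (28, p, 18), (31, n, 18), (4, n, 11), (5, x, 18)}

{(11, d, 18), (13, t, 11), (2, m, 11), (21, y, 18), (28, p, 18), (31, n, 18), (4, n, 11), (5, x, 18)}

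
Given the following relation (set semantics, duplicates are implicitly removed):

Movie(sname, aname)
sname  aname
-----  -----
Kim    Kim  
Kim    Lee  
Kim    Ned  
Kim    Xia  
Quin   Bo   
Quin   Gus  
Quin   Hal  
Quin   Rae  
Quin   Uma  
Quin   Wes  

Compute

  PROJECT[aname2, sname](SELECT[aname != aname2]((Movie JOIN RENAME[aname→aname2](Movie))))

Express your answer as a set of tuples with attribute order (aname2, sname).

ρ[aname→aname2]: schema becomes (sname, aname2); tuples unchanged.
Movie ⋈ RENAME[aname→aname2](Movie) (natural join on sname): {(Kim, Kim, Kim), (Kim, Kim, Lee), (Kim, Kim, Ned), (Kim, Kim, Xia), (Kim, Lee, Kim), (Kim, Lee, Lee), (Kim, Lee, Ned), (Kim, Lee, Xia), (Kim, Ned, Kim), (Kim, Ned, Lee), (Kim, Ned, Ned), (Kim, Ned, Xia), (Kim, Xia, Kim), (Kim, Xia, Lee), (Kim, Xia, Ned), (Kim, Xia, Xia), (Quin, Bo, Bo), (Quin, Bo, Gus), (Quin, Bo, Hal), (Quin, Bo, Rae), (Quin, Bo, Uma), (Quin, Bo, Wes), (Quin, Gus, Bo), (Quin, Gus, Gus), (Quin, Gus, Hal), (Quin, Gus, Rae), (Quin, Gus, Uma), (Quin, Gus, Wes), (Quin, Hal, Bo), (Quin, Hal, Gus), (Quin, Hal, Hal), (Quin, Hal, Rae), (Quin, Hal, Uma), (Quin, Hal, Wes), (Quin, Rae, Bo), (Quin, Rae, Gus), (Quin, Rae, Hal), (Quin, Rae, Rae), (Quin, Rae, Uma), (Quin, Rae, Wes), (Quin, Uma, Bo), (Quin, Uma, Gus), (Quin, Uma, Hal), (Quin, Uma, Rae), (Quin, Uma, Uma), (Quin, Uma, Wes), (Quin, Wes, Bo), (Quin, Wes, Gus), (Quin, Wes, Hal), (Quin, Wes, Rae), (Quin, Wes, Uma), (Quin, Wes, Wes)}
Selection aname != aname2: {(Kim, Kim, Lee), (Kim, Kim, Ned), (Kim, Kim, Xia), (Kim, Lee, Kim), (Kim, Lee, Ned), (Kim, Lee, Xia), (Kim, Ned, Kim), (Kim, Ned, Lee), (Kim, Ned, Xia), (Kim, Xia, Kim), (Kim, Xia, Lee), (Kim, Xia, Ned), (Quin, Bo, Gus), (Quin, Bo, Hal), (Quin, Bo, Rae), (Quin, Bo, Uma), (Quin, Bo, Wes), (Quin, Gus, Bo), (Quin, Gus, Hal), (Quin, Gus, Rae), (Quin, Gus, Uma), (Quin, Gus, Wes), (Quin, Hal, Bo), (Quin, Hal, Gus), (Quin, Hal, Rae), (Quin, Hal, Uma), (Quin, Hal, Wes), (Quin, Rae, Bo), (Quin, Rae, Gus), (Quin, Rae, Hal), (Quin, Rae, Uma), (Quin, Rae, Wes), (Quin, Uma, Bo), (Quin, Uma, Gus), (Quin, Uma, Hal), (Quin, Uma, Rae), (Quin, Uma, Wes), (Quin, Wes, Bo), (Quin, Wes, Gus), (Quin, Wes, Hal), (Quin, Wes, Rae), (Quin, Wes, Uma)}
Keep only column(s) aname2, sname (32 duplicate(s) eliminated): {(Bo, Quin), (Gus, Quin), (Hal, Quin), (Kim, Kim), (Lee, Kim), (Ned, Kim), (Rae, Quin), (Uma, Quin), (Wes, Quin), (Xia, Kim)}

{(Bo, Quin), (Gus, Quin), (Hal, Quin), (Kim, Kim), (Lee, Kim), (Ned, Kim), (Rae, Quin), (Uma, Quin), (Wes, Quin), (Xia, Kim)}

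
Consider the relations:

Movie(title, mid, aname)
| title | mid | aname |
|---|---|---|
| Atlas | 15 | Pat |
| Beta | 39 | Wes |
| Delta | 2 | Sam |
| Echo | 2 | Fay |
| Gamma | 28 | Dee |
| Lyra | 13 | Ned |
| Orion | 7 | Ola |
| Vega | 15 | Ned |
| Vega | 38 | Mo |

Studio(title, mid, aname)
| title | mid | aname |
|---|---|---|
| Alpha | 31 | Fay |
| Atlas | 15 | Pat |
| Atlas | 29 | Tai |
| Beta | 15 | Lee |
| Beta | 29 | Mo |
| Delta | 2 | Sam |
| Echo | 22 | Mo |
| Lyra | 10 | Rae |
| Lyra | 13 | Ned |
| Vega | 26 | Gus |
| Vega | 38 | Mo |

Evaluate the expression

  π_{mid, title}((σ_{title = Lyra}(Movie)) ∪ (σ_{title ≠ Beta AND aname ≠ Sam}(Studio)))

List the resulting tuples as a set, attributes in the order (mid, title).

Apply σ_{title = Lyra}; surviving tuples: {(Lyra, 13, Ned)}
Apply σ_{title ≠ Beta AND aname ≠ Sam}; surviving tuples: {(Alpha, 31, Fay), (Atlas, 15, Pat), (Atlas, 29, Tai), (Echo, 22, Mo), (Lyra, 10, Rae), (Lyra, 13, Ned), (Vega, 26, Gus), (Vega, 38, Mo)}
Union: {(Lyra, 13, Ned)} with {(Alpha, 31, Fay), (Atlas, 15, Pat), (Atlas, 29, Tai), (Echo, 22, Mo), (Lyra, 10, Rae), (Lyra, 13, Ned), (Vega, 26, Gus), (Vega, 38, Mo)} → {(Alpha, 31, Fay), (Atlas, 15, Pat), (Atlas, 29, Tai), (Echo, 22, Mo), (Lyra, 10, Rae), (Lyra, 13, Ned), (Vega, 26, Gus), (Vega, 38, Mo)}
Projecting to mid, title: {(10, Lyra), (13, Lyra), (15, Atlas), (22, Echo), (26, Vega), (29, Atlas), (31, Alpha), (38, Vega)}

{(10, Lyra), (13, Lyra), (15, Atlas), (22, Echo), (26, Vega), (29, Atlas), (31, Alpha), (38, Vega)}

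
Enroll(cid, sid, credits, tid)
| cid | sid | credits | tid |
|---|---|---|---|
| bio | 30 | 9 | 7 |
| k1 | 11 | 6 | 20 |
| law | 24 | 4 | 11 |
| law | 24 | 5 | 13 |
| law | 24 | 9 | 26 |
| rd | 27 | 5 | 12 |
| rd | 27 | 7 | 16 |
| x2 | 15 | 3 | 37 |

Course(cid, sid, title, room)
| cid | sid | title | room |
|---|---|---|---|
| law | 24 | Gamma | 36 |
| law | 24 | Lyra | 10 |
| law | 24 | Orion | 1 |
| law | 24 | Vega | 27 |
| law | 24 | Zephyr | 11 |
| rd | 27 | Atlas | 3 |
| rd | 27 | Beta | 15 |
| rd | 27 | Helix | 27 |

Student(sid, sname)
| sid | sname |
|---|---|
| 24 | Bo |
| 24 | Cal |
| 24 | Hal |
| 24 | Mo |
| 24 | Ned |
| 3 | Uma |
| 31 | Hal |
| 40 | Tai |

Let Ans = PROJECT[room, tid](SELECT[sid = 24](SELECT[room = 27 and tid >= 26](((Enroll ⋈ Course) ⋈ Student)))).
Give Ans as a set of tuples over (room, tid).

{(27, 26)}

Joining Enroll and Course on cid, sid yields {(law, 24, 4, 11, Gamma, 36), (law, 24, 4, 11, Lyra, 10), (law, 24, 4, 11, Orion, 1), (law, 24, 4, 11, Vega, 27), (law, 24, 4, 11, Zephyr, 11), (law, 24, 5, 13, Gamma, 36), (law, 24, 5, 13, Lyra, 10), (law, 24, 5, 13, Orion, 1), (law, 24, 5, 13, Vega, 27), (law, 24, 5, 13, Zephyr, 11), (law, 24, 9, 26, Gamma, 36), (law, 24, 9, 26, Lyra, 10), (law, 24, 9, 26, Orion, 1), (law, 24, 9, 26, Vega, 27), (law, 24, 9, 26, Zephyr, 11), (rd, 27, 5, 12, Atlas, 3), (rd, 27, 5, 12, Beta, 15), (rd, 27, 5, 12, Helix, 27), (rd, 27, 7, 16, Atlas, 3), (rd, 27, 7, 16, Beta, 15), (rd, 27, 7, 16, Helix, 27)}.
Joining (Enroll ⋈ Course) and Student on sid yields {(law, 24, 4, 11, Gamma, 36, Bo), (law, 24, 4, 11, Gamma, 36, Cal), (law, 24, 4, 11, Gamma, 36, Hal), (law, 24, 4, 11, Gamma, 36, Mo), (law, 24, 4, 11, Gamma, 36, Ned), (law, 24, 4, 11, Lyra, 10, Bo), (law, 24, 4, 11, Lyra, 10, Cal), (law, 24, 4, 11, Lyra, 10, Hal), (law, 24, 4, 11, Lyra, 10, Mo), (law, 24, 4, 11, Lyra, 10, Ned), (law, 24, 4, 11, Orion, 1, Bo), (law, 24, 4, 11, Orion, 1, Cal), (law, 24, 4, 11, Orion, 1, Hal), (law, 24, 4, 11, Orion, 1, Mo), (law, 24, 4, 11, Orion, 1, Ned), (law, 24, 4, 11, Vega, 27, Bo), (law, 24, 4, 11, Vega, 27, Cal), (law, 24, 4, 11, Vega, 27, Hal), (law, 24, 4, 11, Vega, 27, Mo), (law, 24, 4, 11, Vega, 27, Ned), (law, 24, 4, 11, Zephyr, 11, Bo), (law, 24, 4, 11, Zephyr, 11, Cal), (law, 24, 4, 11, Zephyr, 11, Hal), (law, 24, 4, 11, Zephyr, 11, Mo), (law, 24, 4, 11, Zephyr, 11, Ned), (law, 24, 5, 13, Gamma, 36, Bo), (law, 24, 5, 13, Gamma, 36, Cal), (law, 24, 5, 13, Gamma, 36, Hal), (law, 24, 5, 13, Gamma, 36, Mo), (law, 24, 5, 13, Gamma, 36, Ned), (law, 24, 5, 13, Lyra, 10, Bo), (law, 24, 5, 13, Lyra, 10, Cal), (law, 24, 5, 13, Lyra, 10, Hal), (law, 24, 5, 13, Lyra, 10, Mo), (law, 24, 5, 13, Lyra, 10, Ned), (law, 24, 5, 13, Orion, 1, Bo), (law, 24, 5, 13, Orion, 1, Cal), (law, 24, 5, 13, Orion, 1, Hal), (law, 24, 5, 13, Orion, 1, Mo), (law, 24, 5, 13, Orion, 1, Ned), (law, 24, 5, 13, Vega, 27, Bo), (law, 24, 5, 13, Vega, 27, Cal), (law, 24, 5, 13, Vega, 27, Hal), (law, 24, 5, 13, Vega, 27, Mo), (law, 24, 5, 13, Vega, 27, Ned), (law, 24, 5, 13, Zephyr, 11, Bo), (law, 24, 5, 13, Zephyr, 11, Cal), (law, 24, 5, 13, Zephyr, 11, Hal), (law, 24, 5, 13, Zephyr, 11, Mo), (law, 24, 5, 13, Zephyr, 11, Ned), (law, 24, 9, 26, Gamma, 36, Bo), (law, 24, 9, 26, Gamma, 36, Cal), (law, 24, 9, 26, Gamma, 36, Hal), (law, 24, 9, 26, Gamma, 36, Mo), (law, 24, 9, 26, Gamma, 36, Ned), (law, 24, 9, 26, Lyra, 10, Bo), (law, 24, 9, 26, Lyra, 10, Cal), (law, 24, 9, 26, Lyra, 10, Hal), (law, 24, 9, 26, Lyra, 10, Mo), (law, 24, 9, 26, Lyra, 10, Ned), (law, 24, 9, 26, Orion, 1, Bo), (law, 24, 9, 26, Orion, 1, Cal), (law, 24, 9, 26, Orion, 1, Hal), (law, 24, 9, 26, Orion, 1, Mo), (law, 24, 9, 26, Orion, 1, Ned), (law, 24, 9, 26, Vega, 27, Bo), (law, 24, 9, 26, Vega, 27, Cal), (law, 24, 9, 26, Vega, 27, Hal), (law, 24, 9, 26, Vega, 27, Mo), (law, 24, 9, 26, Vega, 27, Ned), (law, 24, 9, 26, Zephyr, 11, Bo), (law, 24, 9, 26, Zephyr, 11, Cal), (law, 24, 9, 26, Zephyr, 11, Hal), (law, 24, 9, 26, Zephyr, 11, Mo), (law, 24, 9, 26, Zephyr, 11, Ned)}.
Selection room = 27 and tid >= 26: {(law, 24, 9, 26, Vega, 27, Bo), (law, 24, 9, 26, Vega, 27, Cal), (law, 24, 9, 26, Vega, 27, Hal), (law, 24, 9, 26, Vega, 27, Mo), (law, 24, 9, 26, Vega, 27, Ned)}
Selection sid = 24: {(law, 24, 9, 26, Vega, 27, Bo), (law, 24, 9, 26, Vega, 27, Cal), (law, 24, 9, 26, Vega, 27, Hal), (law, 24, 9, 26, Vega, 27, Mo), (law, 24, 9, 26, Vega, 27, Ned)}
π[room, tid]: project onto (room, tid) (4 duplicate(s) eliminated) → {(27, 26)}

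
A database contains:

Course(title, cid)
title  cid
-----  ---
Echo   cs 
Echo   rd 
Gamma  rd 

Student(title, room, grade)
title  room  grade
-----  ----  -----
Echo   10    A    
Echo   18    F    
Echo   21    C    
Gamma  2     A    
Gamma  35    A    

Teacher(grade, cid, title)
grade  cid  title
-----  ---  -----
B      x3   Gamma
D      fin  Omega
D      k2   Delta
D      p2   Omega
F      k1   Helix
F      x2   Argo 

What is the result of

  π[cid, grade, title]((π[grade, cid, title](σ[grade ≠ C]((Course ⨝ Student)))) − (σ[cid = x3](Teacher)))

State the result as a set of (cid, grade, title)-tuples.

{(cs, A, Echo), (cs, F, Echo), (rd, A, Echo), (rd, A, Gamma), (rd, F, Echo)}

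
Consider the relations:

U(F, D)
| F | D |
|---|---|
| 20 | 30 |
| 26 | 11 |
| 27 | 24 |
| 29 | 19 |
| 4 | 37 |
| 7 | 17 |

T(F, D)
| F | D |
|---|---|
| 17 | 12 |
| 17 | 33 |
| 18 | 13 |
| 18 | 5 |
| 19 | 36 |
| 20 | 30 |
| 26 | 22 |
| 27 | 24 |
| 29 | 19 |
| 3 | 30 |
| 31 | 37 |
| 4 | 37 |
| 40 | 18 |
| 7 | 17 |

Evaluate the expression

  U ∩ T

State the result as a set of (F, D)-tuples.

Intersection: {(20, 30), (26, 11), (27, 24), (29, 19), (4, 37), (7, 17)} with {(17, 12), (17, 33), (18, 13), (18, 5), (19, 36), (20, 30), (26, 22), (27, 24), (29, 19), (3, 30), (31, 37), (4, 37), (40, 18), (7, 17)} → {(20, 30), (27, 24), (29, 19), (4, 37), (7, 17)}

{(20, 30), (27, 24), (29, 19), (4, 37), (7, 17)}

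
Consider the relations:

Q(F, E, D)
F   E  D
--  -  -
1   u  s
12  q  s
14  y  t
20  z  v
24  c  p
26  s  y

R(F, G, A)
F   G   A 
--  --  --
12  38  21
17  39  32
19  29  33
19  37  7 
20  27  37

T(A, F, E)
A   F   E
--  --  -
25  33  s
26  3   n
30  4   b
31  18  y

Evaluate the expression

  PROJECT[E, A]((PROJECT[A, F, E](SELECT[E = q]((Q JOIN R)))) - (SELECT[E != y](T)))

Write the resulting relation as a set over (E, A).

{(q, 21)}

Q ⋈ R (natural join on F): {(12, q, s, 38, 21), (20, z, v, 27, 37)}
Selection E = q: {(12, q, s, 38, 21)}
π_{A, F, E} gives {(21, 12, q)}.
Selection E != y: {(25, 33, s), (26, 3, n), (30, 4, b)}
Taking the difference: {(21, 12, q)}
π_{E, A} gives {(q, 21)}.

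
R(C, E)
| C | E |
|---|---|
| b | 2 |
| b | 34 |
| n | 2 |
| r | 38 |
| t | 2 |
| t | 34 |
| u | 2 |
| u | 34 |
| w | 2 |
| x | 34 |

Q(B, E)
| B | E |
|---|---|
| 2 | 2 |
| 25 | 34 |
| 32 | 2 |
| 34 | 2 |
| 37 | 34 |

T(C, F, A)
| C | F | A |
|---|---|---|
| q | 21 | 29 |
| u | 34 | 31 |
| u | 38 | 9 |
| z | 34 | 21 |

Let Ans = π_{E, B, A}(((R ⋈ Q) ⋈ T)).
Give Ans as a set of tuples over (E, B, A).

{(2, 2, 31), (2, 2, 9), (2, 32, 31), (2, 32, 9), (2, 34, 31), (2, 34, 9), (34, 25, 31), (34, 25, 9), (34, 37, 31), (34, 37, 9)}

R ⋈ Q (natural join on E): {(b, 2, 2), (b, 2, 32), (b, 2, 34), (b, 34, 25), (b, 34, 37), (n, 2, 2), (n, 2, 32), (n, 2, 34), (t, 2, 2), (t, 2, 32), (t, 2, 34), (t, 34, 25), (t, 34, 37), (u, 2, 2), (u, 2, 32), (u, 2, 34), (u, 34, 25), (u, 34, 37), (w, 2, 2), (w, 2, 32), (w, 2, 34), (x, 34, 25), (x, 34, 37)}
(R ⋈ Q) ⋈ T (natural join on C): {(u, 2, 2, 34, 31), (u, 2, 2, 38, 9), (u, 2, 32, 34, 31), (u, 2, 32, 38, 9), (u, 2, 34, 34, 31), (u, 2, 34, 38, 9), (u, 34, 25, 34, 31), (u, 34, 25, 38, 9), (u, 34, 37, 34, 31), (u, 34, 37, 38, 9)}
Keep only column(s) E, B, A: {(2, 2, 31), (2, 2, 9), (2, 32, 31), (2, 32, 9), (2, 34, 31), (2, 34, 9), (34, 25, 31), (34, 25, 9), (34, 37, 31), (34, 37, 9)}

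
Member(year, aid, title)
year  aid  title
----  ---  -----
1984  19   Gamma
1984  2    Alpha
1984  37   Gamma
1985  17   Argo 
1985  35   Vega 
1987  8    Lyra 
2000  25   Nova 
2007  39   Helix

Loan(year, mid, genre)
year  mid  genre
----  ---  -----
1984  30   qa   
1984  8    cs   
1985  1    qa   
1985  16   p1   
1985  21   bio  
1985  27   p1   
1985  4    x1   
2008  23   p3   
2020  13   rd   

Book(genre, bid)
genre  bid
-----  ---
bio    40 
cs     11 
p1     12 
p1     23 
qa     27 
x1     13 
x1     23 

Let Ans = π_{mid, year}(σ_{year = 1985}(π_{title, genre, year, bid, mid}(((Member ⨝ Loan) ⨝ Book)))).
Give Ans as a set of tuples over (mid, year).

Joining Member and Loan on year yields {(1984, 19, Gamma, 30, qa), (1984, 19, Gamma, 8, cs), (1984, 2, Alpha, 30, qa), (1984, 2, Alpha, 8, cs), (1984, 37, Gamma, 30, qa), (1984, 37, Gamma, 8, cs), (1985, 17, Argo, 1, qa), (1985, 17, Argo, 16, p1), (1985, 17, Argo, 21, bio), (1985, 17, Argo, 27, p1), (1985, 17, Argo, 4, x1), (1985, 35, Vega, 1, qa), (1985, 35, Vega, 16, p1), (1985, 35, Vega, 21, bio), (1985, 35, Vega, 27, p1), (1985, 35, Vega, 4, x1)}.
Joining (Member ⨝ Loan) and Book on genre yields {(1984, 19, Gamma, 30, qa, 27), (1984, 19, Gamma, 8, cs, 11), (1984, 2, Alpha, 30, qa, 27), (1984, 2, Alpha, 8, cs, 11), (1984, 37, Gamma, 30, qa, 27), (1984, 37, Gamma, 8, cs, 11), (1985, 17, Argo, 1, qa, 27), (1985, 17, Argo, 16, p1, 12), (1985, 17, Argo, 16, p1, 23), (1985, 17, Argo, 21, bio, 40), (1985, 17, Argo, 27, p1, 12), (1985, 17, Argo, 27, p1, 23), (1985, 17, Argo, 4, x1, 13), (1985, 17, Argo, 4, x1, 23), (1985, 35, Vega, 1, qa, 27), (1985, 35, Vega, 16, p1, 12), (1985, 35, Vega, 16, p1, 23), (1985, 35, Vega, 21, bio, 40), (1985, 35, Vega, 27, p1, 12), (1985, 35, Vega, 27, p1, 23), (1985, 35, Vega, 4, x1, 13), (1985, 35, Vega, 4, x1, 23)}.
π[title, genre, year, bid, mid]: project onto (title, genre, year, bid, mid) (2 duplicate(s) eliminated) → {(Alpha, cs, 1984, 11, 8), (Alpha, qa, 1984, 27, 30), (Argo, bio, 1985, 40, 21), (Argo, p1, 1985, 12, 16), (Argo, p1, 1985, 12, 27), (Argo, p1, 1985, 23, 16), (Argo, p1, 1985, 23, 27), (Argo, qa, 1985, 27, 1), (Argo, x1, 1985, 13, 4), (Argo, x1, 1985, 23, 4), (Gamma, cs, 1984, 11, 8), (Gamma, qa, 1984, 27, 30), (Vega, bio, 1985, 40, 21), (Vega, p1, 1985, 12, 16), (Vega, p1, 1985, 12, 27), (Vega, p1, 1985, 23, 16), (Vega, p1, 1985, 23, 27), (Vega, qa, 1985, 27, 1), (Vega, x1, 1985, 13, 4), (Vega, x1, 1985, 23, 4)}
Selection year = 1985: {(Argo, bio, 1985, 40, 21), (Argo, p1, 1985, 12, 16), (Argo, p1, 1985, 12, 27), (Argo, p1, 1985, 23, 16), (Argo, p1, 1985, 23, 27), (Argo, qa, 1985, 27, 1), (Argo, x1, 1985, 13, 4), (Argo, x1, 1985, 23, 4), (Vega, bio, 1985, 40, 21), (Vega, p1, 1985, 12, 16), (Vega, p1, 1985, 12, 27), (Vega, p1, 1985, 23, 16), (Vega, p1, 1985, 23, 27), (Vega, qa, 1985, 27, 1), (Vega, x1, 1985, 13, 4), (Vega, x1, 1985, 23, 4)}
π[mid, year]: project onto (mid, year) (11 duplicate(s) eliminated) → {(1, 1985), (16, 1985), (21, 1985), (27, 1985), (4, 1985)}

{(1, 1985), (16, 1985), (21, 1985), (27, 1985), (4, 1985)}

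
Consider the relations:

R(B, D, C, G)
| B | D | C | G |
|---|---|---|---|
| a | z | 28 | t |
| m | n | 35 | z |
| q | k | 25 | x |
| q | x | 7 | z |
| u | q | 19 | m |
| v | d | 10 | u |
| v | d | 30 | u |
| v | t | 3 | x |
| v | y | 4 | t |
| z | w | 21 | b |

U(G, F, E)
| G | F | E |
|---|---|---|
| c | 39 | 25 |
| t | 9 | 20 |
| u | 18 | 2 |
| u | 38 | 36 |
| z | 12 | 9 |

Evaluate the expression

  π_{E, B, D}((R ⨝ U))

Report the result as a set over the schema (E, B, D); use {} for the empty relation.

{(2, v, d), (20, a, z), (20, v, y), (36, v, d), (9, m, n), (9, q, x)}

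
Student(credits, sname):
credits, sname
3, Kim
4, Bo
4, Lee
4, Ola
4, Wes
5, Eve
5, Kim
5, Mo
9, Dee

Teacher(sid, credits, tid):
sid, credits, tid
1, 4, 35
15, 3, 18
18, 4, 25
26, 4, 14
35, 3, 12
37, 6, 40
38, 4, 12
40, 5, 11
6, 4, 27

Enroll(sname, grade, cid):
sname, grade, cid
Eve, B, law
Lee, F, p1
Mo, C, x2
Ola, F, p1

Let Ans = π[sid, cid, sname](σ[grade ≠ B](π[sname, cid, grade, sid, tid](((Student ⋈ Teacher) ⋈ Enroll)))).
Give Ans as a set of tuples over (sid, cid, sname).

Student ⋈ Teacher (natural join on credits): {(3, Kim, 15, 18), (3, Kim, 35, 12), (4, Bo, 1, 35), (4, Bo, 18, 25), (4, Bo, 26, 14), (4, Bo, 38, 12), (4, Bo, 6, 27), (4, Lee, 1, 35), (4, Lee, 18, 25), (4, Lee, 26, 14), (4, Lee, 38, 12), (4, Lee, 6, 27), (4, Ola, 1, 35), (4, Ola, 18, 25), (4, Ola, 26, 14), (4, Ola, 38, 12), (4, Ola, 6, 27), (4, Wes, 1, 35), (4, Wes, 18, 25), (4, Wes, 26, 14), (4, Wes, 38, 12), (4, Wes, 6, 27), (5, Eve, 40, 11), (5, Kim, 40, 11), (5, Mo, 40, 11)}
(Student ⋈ Teacher) ⋈ Enroll (natural join on sname): {(4, Lee, 1, 35, F, p1), (4, Lee, 18, 25, F, p1), (4, Lee, 26, 14, F, p1), (4, Lee, 38, 12, F, p1), (4, Lee, 6, 27, F, p1), (4, Ola, 1, 35, F, p1), (4, Ola, 18, 25, F, p1), (4, Ola, 26, 14, F, p1), (4, Ola, 38, 12, F, p1), (4, Ola, 6, 27, F, p1), (5, Eve, 40, 11, B, law), (5, Mo, 40, 11, C, x2)}
Keep only column(s) sname, cid, grade, sid, tid: {(Eve, law, B, 40, 11), (Lee, p1, F, 1, 35), (Lee, p1, F, 18, 25), (Lee, p1, F, 26, 14), (Lee, p1, F, 38, 12), (Lee, p1, F, 6, 27), (Mo, x2, C, 40, 11), (Ola, p1, F, 1, 35), (Ola, p1, F, 18, 25), (Ola, p1, F, 26, 14), (Ola, p1, F, 38, 12), (Ola, p1, F, 6, 27)}
Apply σ_{grade ≠ B}; surviving tuples: {(Lee, p1, F, 1, 35), (Lee, p1, F, 18, 25), (Lee, p1, F, 26, 14), (Lee, p1, F, 38, 12), (Lee, p1, F, 6, 27), (Mo, x2, C, 40, 11), (Ola, p1, F, 1, 35), (Ola, p1, F, 18, 25), (Ola, p1, F, 26, 14), (Ola, p1, F, 38, 12), (Ola, p1, F, 6, 27)}
Keep only column(s) sid, cid, sname: {(1, p1, Lee), (1, p1, Ola), (18, p1, Lee), (18, p1, Ola), (26, p1, Lee), (26, p1, Ola), (38, p1, Lee), (38, p1, Ola), (40, x2, Mo), (6, p1, Lee), (6, p1, Ola)}

{(1, p1, Lee), (1, p1, Ola), (18, p1, Lee), (18, p1, Ola), (26, p1, Lee), (26, p1, Ola), (38, p1, Lee), (38, p1, Ola), (40, x2, Mo), (6, p1, Lee), (6, p1, Ola)}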